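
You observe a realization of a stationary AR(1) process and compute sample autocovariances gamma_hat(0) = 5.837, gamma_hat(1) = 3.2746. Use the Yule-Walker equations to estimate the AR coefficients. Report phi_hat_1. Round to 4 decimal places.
\hat\phi_{1} = 0.5610

The Yule-Walker equations for an AR(p) process read, in matrix form,
  Gamma_p phi = r_p,   with   (Gamma_p)_{ij} = gamma(|i - j|),
                       (r_p)_i = gamma(i),   i,j = 1..p.
Substitute the sample gammas (Toeplitz matrix and right-hand side of size 1):
  Gamma_p = [[5.837]]
  r_p     = [3.2746]
With p = 1 this is the single equation gamma(0) phi_1 = gamma(1):
  phi_hat_1 = gamma(1) / gamma(0) = 3.2746 / 5.837 = 0.5610.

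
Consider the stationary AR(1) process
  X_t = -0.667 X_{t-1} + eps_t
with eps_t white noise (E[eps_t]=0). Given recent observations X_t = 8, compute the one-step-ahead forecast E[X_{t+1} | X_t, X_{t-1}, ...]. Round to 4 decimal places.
E[X_{t+1} \mid \mathcal F_t] = -5.3360

For an AR(p) model X_t = c + sum_i phi_i X_{t-i} + eps_t, the
one-step-ahead conditional mean is
  E[X_{t+1} | X_t, ...] = c + sum_i phi_i X_{t+1-i}.
Substitute known values:
  E[X_{t+1} | ...] = (-0.667) * (8)
                   = -5.3360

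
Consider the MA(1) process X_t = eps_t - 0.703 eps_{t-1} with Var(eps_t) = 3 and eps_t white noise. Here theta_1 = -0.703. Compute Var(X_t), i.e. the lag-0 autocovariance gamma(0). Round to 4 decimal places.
\gamma(0) = 4.4826

For an MA(q) process X_t = eps_t + sum_i theta_i eps_{t-i} with
Var(eps_t) = sigma^2, the variance is
  gamma(0) = sigma^2 * (1 + sum_i theta_i^2).
  sum_i theta_i^2 = (-0.703)^2 = 0.494209.
  gamma(0) = 3 * (1 + 0.494209) = 3 * 1.494209 = 4.482627, which rounds to 4.4826.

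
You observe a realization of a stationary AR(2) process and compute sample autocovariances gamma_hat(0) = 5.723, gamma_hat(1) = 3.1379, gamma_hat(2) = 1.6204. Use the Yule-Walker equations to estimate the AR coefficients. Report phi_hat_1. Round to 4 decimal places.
\hat\phi_{1} = 0.5620

The Yule-Walker equations for an AR(p) process read, in matrix form,
  Gamma_p phi = r_p,   with   (Gamma_p)_{ij} = gamma(|i - j|),
                       (r_p)_i = gamma(i),   i,j = 1..p.
Substitute the sample gammas (Toeplitz matrix and right-hand side of size 2):
  Gamma_p = [[5.723, 3.1379], [3.1379, 5.723]]
  r_p     = [3.1379, 1.6204]
Written out:
  5.723 phi_1 + 3.1379 phi_2 = 3.1379
  3.1379 phi_1 + 5.723 phi_2 = 1.6204
Solve by Cramer's rule:
  det = gamma(0)^2 - gamma(1)^2 = (5.723)^2 - (3.1379)^2 = 32.752729 - 9.84641641 = 22.90631259
  phi_hat_1 = [gamma(1) gamma(0) - gamma(1) gamma(2)] / det = [(3.1379)(5.723) - (3.1379)(1.6204)] / 22.90631259 = 12.87354854 / 22.90631259 = 0.562
  phi_hat_2 = [gamma(0) gamma(2) - gamma(1)^2] / det = [(5.723)(1.6204) - (3.1379)^2] / 22.90631259 = -0.57286721 / 22.90631259 = -0.025
So phi_hat = [0.5620, -0.0250].
Therefore phi_hat_1 = 0.5620.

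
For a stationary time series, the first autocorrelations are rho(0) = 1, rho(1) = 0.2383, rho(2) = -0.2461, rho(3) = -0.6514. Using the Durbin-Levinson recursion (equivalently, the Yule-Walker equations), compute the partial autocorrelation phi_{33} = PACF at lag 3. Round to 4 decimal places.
\phi_{33} = -0.5880

The PACF at lag k is phi_{kk}, the last component of the solution
to the Yule-Walker system G_k phi = r_k where
  (G_k)_{ij} = rho(|i - j|), (r_k)_i = rho(i), i,j = 1..k.
Equivalently, Durbin-Levinson gives phi_{kk} iteratively:
  phi_{11} = rho(1)
  phi_{kk} = [rho(k) - sum_{j=1..k-1} phi_{k-1,j} rho(k-j)]
            / [1 - sum_{j=1..k-1} phi_{k-1,j} rho(j)],
  phi_{k,j} = phi_{k-1,j} - phi_{kk} phi_{k-1,k-j},  j = 1..k-1.
Step k = 1:
  phi_11 = rho(1) = 0.2383.
Step k = 2:
  phi_22 = [rho(2) - phi_11 rho(1)] / [1 - phi_11 rho(1)] = [-0.2461 - (0.2383)(0.2383)] / [1 - (0.2383)(0.2383)]
         = -0.30288689 / 0.94321311 = -0.321122.
  Update: phi_21 = phi_11 - phi_22 phi_11 = 0.2383 - (-0.321122)(0.2383) = 0.314823.
Step k = 3:
  phi_33 = [rho(3) - phi_21 rho(2) - phi_22 rho(1)] / [1 - phi_21 rho(1) - phi_22 rho(2)]
    numerator   = -0.6514 - (0.314823)(-0.2461) - (-0.321122)(0.2383) = -0.49739847
    denominator = 1 - (0.314823)(0.2383) - (-0.321122)(-0.2461) = 0.84594933
  phi_33 = -0.49739847 / 0.84594933 = -0.588.
Therefore phi_{33} = -0.5880.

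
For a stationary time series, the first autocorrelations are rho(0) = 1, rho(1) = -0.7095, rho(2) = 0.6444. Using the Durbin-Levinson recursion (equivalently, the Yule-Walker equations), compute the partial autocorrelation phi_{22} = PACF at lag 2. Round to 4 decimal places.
\phi_{22} = 0.2839

The PACF at lag k is phi_{kk}, the last component of the solution
to the Yule-Walker system G_k phi = r_k where
  (G_k)_{ij} = rho(|i - j|), (r_k)_i = rho(i), i,j = 1..k.
Equivalently, Durbin-Levinson gives phi_{kk} iteratively:
  phi_{11} = rho(1)
  phi_{kk} = [rho(k) - sum_{j=1..k-1} phi_{k-1,j} rho(k-j)]
            / [1 - sum_{j=1..k-1} phi_{k-1,j} rho(j)],
  phi_{k,j} = phi_{k-1,j} - phi_{kk} phi_{k-1,k-j},  j = 1..k-1.
Step k = 1:
  phi_11 = rho(1) = -0.7095.
Step k = 2:
  phi_22 = [rho(2) - phi_11 rho(1)] / [1 - phi_11 rho(1)] = [0.6444 - (-0.7095)(-0.7095)] / [1 - (-0.7095)(-0.7095)]
         = 0.14100975 / 0.49660975 = 0.2839.
Therefore phi_{22} = 0.2839.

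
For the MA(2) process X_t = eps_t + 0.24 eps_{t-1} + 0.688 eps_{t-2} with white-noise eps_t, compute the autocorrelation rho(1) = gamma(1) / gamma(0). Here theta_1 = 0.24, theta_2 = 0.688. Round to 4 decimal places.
\rho(1) = 0.2646

For an MA(q) process with theta_0 = 1, the autocovariance is
  gamma(k) = sigma^2 * sum_{i=0..q-k} theta_i * theta_{i+k},
and rho(k) = gamma(k) / gamma(0). Sigma^2 cancels.
  numerator   = (1)*(0.24) + (0.24)*(0.688) = 0.40512.
  denominator = (1)^2 + (0.24)^2 + (0.688)^2 = 1.530944.
  rho(1) = 0.40512 / 1.530944 = 0.2646.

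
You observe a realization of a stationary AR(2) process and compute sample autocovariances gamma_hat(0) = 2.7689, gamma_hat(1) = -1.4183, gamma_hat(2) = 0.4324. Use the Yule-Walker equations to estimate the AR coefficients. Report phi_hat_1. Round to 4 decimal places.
\hat\phi_{1} = -0.5860

The Yule-Walker equations for an AR(p) process read, in matrix form,
  Gamma_p phi = r_p,   with   (Gamma_p)_{ij} = gamma(|i - j|),
                       (r_p)_i = gamma(i),   i,j = 1..p.
Substitute the sample gammas (Toeplitz matrix and right-hand side of size 2):
  Gamma_p = [[2.7689, -1.4183], [-1.4183, 2.7689]]
  r_p     = [-1.4183, 0.4324]
Written out:
  2.7689 phi_1 - 1.4183 phi_2 = -1.4183
  -1.4183 phi_1 + 2.7689 phi_2 = 0.4324
Solve by Cramer's rule:
  det = gamma(0)^2 - gamma(1)^2 = (2.7689)^2 - (-1.4183)^2 = 7.66680721 - 2.01157489 = 5.65523232
  phi_hat_1 = [gamma(1) gamma(0) - gamma(1) gamma(2)] / det = [(-1.4183)(2.7689) - (-1.4183)(0.4324)] / 5.65523232 = -3.31385795 / 5.65523232 = -0.586
  phi_hat_2 = [gamma(0) gamma(2) - gamma(1)^2] / det = [(2.7689)(0.4324) - (-1.4183)^2] / 5.65523232 = -0.81430253 / 5.65523232 = -0.144
So phi_hat = [-0.5860, -0.1440].
Therefore phi_hat_1 = -0.5860.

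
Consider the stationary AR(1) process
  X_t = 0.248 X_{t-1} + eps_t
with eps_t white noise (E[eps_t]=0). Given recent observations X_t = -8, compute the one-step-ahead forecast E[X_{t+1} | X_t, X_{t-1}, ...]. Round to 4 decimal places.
E[X_{t+1} \mid \mathcal F_t] = -1.9840

For an AR(p) model X_t = c + sum_i phi_i X_{t-i} + eps_t, the
one-step-ahead conditional mean is
  E[X_{t+1} | X_t, ...] = c + sum_i phi_i X_{t+1-i}.
Substitute known values:
  E[X_{t+1} | ...] = (0.248) * (-8)
                   = -1.9840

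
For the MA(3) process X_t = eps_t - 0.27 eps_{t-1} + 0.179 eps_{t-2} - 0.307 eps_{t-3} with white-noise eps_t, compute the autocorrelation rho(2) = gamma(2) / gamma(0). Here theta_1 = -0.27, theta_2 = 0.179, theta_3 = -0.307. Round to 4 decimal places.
\rho(2) = 0.2184

For an MA(q) process with theta_0 = 1, the autocovariance is
  gamma(k) = sigma^2 * sum_{i=0..q-k} theta_i * theta_{i+k},
and rho(k) = gamma(k) / gamma(0). Sigma^2 cancels.
  numerator   = (1)*(0.179) + (-0.27)*(-0.307) = 0.26189.
  denominator = (1)^2 + (-0.27)^2 + (0.179)^2 + (-0.307)^2 = 1.19919.
  rho(2) = 0.26189 / 1.19919 = 0.2184.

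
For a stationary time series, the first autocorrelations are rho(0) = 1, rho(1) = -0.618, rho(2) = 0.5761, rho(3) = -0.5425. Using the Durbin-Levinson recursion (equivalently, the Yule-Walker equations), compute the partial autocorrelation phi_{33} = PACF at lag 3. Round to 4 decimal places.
\phi_{33} = -0.1870

The PACF at lag k is phi_{kk}, the last component of the solution
to the Yule-Walker system G_k phi = r_k where
  (G_k)_{ij} = rho(|i - j|), (r_k)_i = rho(i), i,j = 1..k.
Equivalently, Durbin-Levinson gives phi_{kk} iteratively:
  phi_{11} = rho(1)
  phi_{kk} = [rho(k) - sum_{j=1..k-1} phi_{k-1,j} rho(k-j)]
            / [1 - sum_{j=1..k-1} phi_{k-1,j} rho(j)],
  phi_{k,j} = phi_{k-1,j} - phi_{kk} phi_{k-1,k-j},  j = 1..k-1.
Step k = 1:
  phi_11 = rho(1) = -0.618.
Step k = 2:
  phi_22 = [rho(2) - phi_11 rho(1)] / [1 - phi_11 rho(1)] = [0.5761 - (-0.618)(-0.618)] / [1 - (-0.618)(-0.618)]
         = 0.194176 / 0.618076 = 0.314162.
  Update: phi_21 = phi_11 - phi_22 phi_11 = -0.618 - (0.314162)(-0.618) = -0.423848.
Step k = 3:
  phi_33 = [rho(3) - phi_21 rho(2) - phi_22 rho(1)] / [1 - phi_21 rho(1) - phi_22 rho(2)]
    numerator   = -0.5425 - (-0.423848)(0.5761) - (0.314162)(-0.618) = -0.10416911
    denominator = 1 - (-0.423848)(-0.618) - (0.314162)(0.5761) = 0.55707328
  phi_33 = -0.10416911 / 0.55707328 = -0.187.
Therefore phi_{33} = -0.1870.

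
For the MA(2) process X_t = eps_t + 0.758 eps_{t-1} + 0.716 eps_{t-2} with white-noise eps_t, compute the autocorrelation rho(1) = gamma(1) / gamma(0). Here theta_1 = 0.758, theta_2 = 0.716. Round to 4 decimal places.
\rho(1) = 0.6232

For an MA(q) process with theta_0 = 1, the autocovariance is
  gamma(k) = sigma^2 * sum_{i=0..q-k} theta_i * theta_{i+k},
and rho(k) = gamma(k) / gamma(0). Sigma^2 cancels.
  numerator   = (1)*(0.758) + (0.758)*(0.716) = 1.300728.
  denominator = (1)^2 + (0.758)^2 + (0.716)^2 = 2.08722.
  rho(1) = 1.300728 / 2.08722 = 0.6232.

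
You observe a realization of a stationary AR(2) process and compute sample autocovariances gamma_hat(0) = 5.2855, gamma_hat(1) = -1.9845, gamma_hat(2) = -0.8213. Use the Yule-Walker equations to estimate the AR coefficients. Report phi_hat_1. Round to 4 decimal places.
\hat\phi_{1} = -0.5050

The Yule-Walker equations for an AR(p) process read, in matrix form,
  Gamma_p phi = r_p,   with   (Gamma_p)_{ij} = gamma(|i - j|),
                       (r_p)_i = gamma(i),   i,j = 1..p.
Substitute the sample gammas (Toeplitz matrix and right-hand side of size 2):
  Gamma_p = [[5.2855, -1.9845], [-1.9845, 5.2855]]
  r_p     = [-1.9845, -0.8213]
Written out:
  5.2855 phi_1 - 1.9845 phi_2 = -1.9845
  -1.9845 phi_1 + 5.2855 phi_2 = -0.8213
Solve by Cramer's rule:
  det = gamma(0)^2 - gamma(1)^2 = (5.2855)^2 - (-1.9845)^2 = 27.93651025 - 3.93824025 = 23.99827
  phi_hat_1 = [gamma(1) gamma(0) - gamma(1) gamma(2)] / det = [(-1.9845)(5.2855) - (-1.9845)(-0.8213)] / 23.99827 = -12.1189446 / 23.99827 = -0.505
  phi_hat_2 = [gamma(0) gamma(2) - gamma(1)^2] / det = [(5.2855)(-0.8213) - (-1.9845)^2] / 23.99827 = -8.2792214 / 23.99827 = -0.345
So phi_hat = [-0.5050, -0.3450].
Therefore phi_hat_1 = -0.5050.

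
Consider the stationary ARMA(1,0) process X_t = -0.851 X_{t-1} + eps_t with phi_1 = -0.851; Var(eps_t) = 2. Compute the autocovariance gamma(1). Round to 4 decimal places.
\gamma(1) = -6.1712

Multiply the model equation by X_{t-k} and take expectations. With theta_0 = psi_0 = 1 and psi_j the MA(infinity) weights, this gives
  gamma(k) - sum_i phi_i gamma(k-i) = c_k,
  c_k = sigma^2 * sum_{j=k..q} theta_j psi_{j-k}   (c_k = 0 for k > q),
using gamma(-m) = gamma(m).
Pure AR (q = 0): c_0 = sigma^2 = 2, c_k = 0 for k >= 1.
Equations for k = 0 and k = 1 (AR order 1):
  gamma(0) = phi_1 gamma(1) + c_0
  gamma(1) = phi_1 gamma(0) + c_1
Substituting the second into the first: gamma(0) (1 - phi_1^2) = c_0 + phi_1 c_1, so
  gamma(0) = c_0 / (1 - phi_1^2) = 2 / (1 - (-0.851)^2) = 2 / 0.275799 = 7.251658.
  gamma(1) = phi_1 gamma(0) = (-0.851)(7.251658) = -6.171161.
Therefore gamma(1) = -6.1712 (to 4 decimal places).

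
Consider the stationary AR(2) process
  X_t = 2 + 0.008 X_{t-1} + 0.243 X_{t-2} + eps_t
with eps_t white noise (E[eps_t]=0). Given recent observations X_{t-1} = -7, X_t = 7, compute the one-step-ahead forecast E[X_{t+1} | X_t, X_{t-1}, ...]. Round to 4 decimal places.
E[X_{t+1} \mid \mathcal F_t] = 0.3550

For an AR(p) model X_t = c + sum_i phi_i X_{t-i} + eps_t, the
one-step-ahead conditional mean is
  E[X_{t+1} | X_t, ...] = c + sum_i phi_i X_{t+1-i}.
Substitute known values:
  E[X_{t+1} | ...] = 2 + (0.008) * (7) + (0.243) * (-7)
                   = 0.3550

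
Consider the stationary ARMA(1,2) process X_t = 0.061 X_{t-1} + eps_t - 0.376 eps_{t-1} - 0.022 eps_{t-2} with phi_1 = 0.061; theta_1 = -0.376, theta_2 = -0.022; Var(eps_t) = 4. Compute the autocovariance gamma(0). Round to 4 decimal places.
\gamma(0) = 4.4037

Multiply the model equation by X_{t-k} and take expectations. With theta_0 = psi_0 = 1 and psi_j the MA(infinity) weights, this gives
  gamma(k) - sum_i phi_i gamma(k-i) = c_k,
  c_k = sigma^2 * sum_{j=k..q} theta_j psi_{j-k}   (c_k = 0 for k > q),
using gamma(-m) = gamma(m).
psi-weights needed (psi_j = theta_j + sum_i phi_i psi_{j-i}):
  psi_1 = theta_1 + phi_1 = -0.376 + (0.061) = -0.315
  psi_2 = theta_2 + phi_1 psi_1 = -0.022 + (0.061)(-0.315) = -0.041215
Right-hand sides:
  c_0 = sigma^2 (1 + theta_1 psi_1 + theta_2 psi_2) = 4 * (1 + (-0.376)(-0.315) + (-0.022)(-0.041215)) = 4 * 1.119347 = 4.477387
  c_1 = sigma^2 (theta_1 + theta_2 psi_1) = 4 * (-0.376 + (-0.022)(-0.315)) = -1.47628
  c_2 = sigma^2 theta_2 = 4 * (-0.022) = -0.088
Equations for k = 0 and k = 1 (AR order 1):
  gamma(0) = phi_1 gamma(1) + c_0
  gamma(1) = phi_1 gamma(0) + c_1
Substituting the second into the first: gamma(0) (1 - phi_1^2) = c_0 + phi_1 c_1, so
  gamma(0) = (c_0 + phi_1 c_1) / (1 - phi_1^2) = (4.477387 + (0.061)(-1.47628)) / (1 - (0.061)^2) = 4.387334 / 0.996279 = 4.40372.
Therefore gamma(0) = 4.4037 (to 4 decimal places).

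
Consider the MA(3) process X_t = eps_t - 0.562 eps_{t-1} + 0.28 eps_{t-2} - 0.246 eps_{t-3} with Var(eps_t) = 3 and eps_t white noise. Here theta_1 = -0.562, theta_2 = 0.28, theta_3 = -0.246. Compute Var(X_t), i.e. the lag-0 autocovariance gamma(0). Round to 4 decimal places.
\gamma(0) = 4.3643

For an MA(q) process X_t = eps_t + sum_i theta_i eps_{t-i} with
Var(eps_t) = sigma^2, the variance is
  gamma(0) = sigma^2 * (1 + sum_i theta_i^2).
  sum_i theta_i^2 = (-0.562)^2 + (0.28)^2 + (-0.246)^2 = 0.315844 + 0.0784 + 0.060516 = 0.45476.
  gamma(0) = 3 * (1 + 0.45476) = 3 * 1.45476 = 4.36428, which rounds to 4.3643.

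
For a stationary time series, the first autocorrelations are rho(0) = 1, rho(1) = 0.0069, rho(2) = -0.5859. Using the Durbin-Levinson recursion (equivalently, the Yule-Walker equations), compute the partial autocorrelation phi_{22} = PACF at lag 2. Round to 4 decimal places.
\phi_{22} = -0.5860

The PACF at lag k is phi_{kk}, the last component of the solution
to the Yule-Walker system G_k phi = r_k where
  (G_k)_{ij} = rho(|i - j|), (r_k)_i = rho(i), i,j = 1..k.
Equivalently, Durbin-Levinson gives phi_{kk} iteratively:
  phi_{11} = rho(1)
  phi_{kk} = [rho(k) - sum_{j=1..k-1} phi_{k-1,j} rho(k-j)]
            / [1 - sum_{j=1..k-1} phi_{k-1,j} rho(j)],
  phi_{k,j} = phi_{k-1,j} - phi_{kk} phi_{k-1,k-j},  j = 1..k-1.
Step k = 1:
  phi_11 = rho(1) = 0.0069.
Step k = 2:
  phi_22 = [rho(2) - phi_11 rho(1)] / [1 - phi_11 rho(1)] = [-0.5859 - (0.0069)(0.0069)] / [1 - (0.0069)(0.0069)]
         = -0.58594761 / 0.99995239 = -0.586.
Therefore phi_{22} = -0.5860.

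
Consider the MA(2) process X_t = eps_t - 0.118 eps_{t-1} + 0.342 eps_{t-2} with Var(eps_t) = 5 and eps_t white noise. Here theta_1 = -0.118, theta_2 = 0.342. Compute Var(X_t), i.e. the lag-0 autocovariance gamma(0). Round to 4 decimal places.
\gamma(0) = 5.6544

For an MA(q) process X_t = eps_t + sum_i theta_i eps_{t-i} with
Var(eps_t) = sigma^2, the variance is
  gamma(0) = sigma^2 * (1 + sum_i theta_i^2).
  sum_i theta_i^2 = (-0.118)^2 + (0.342)^2 = 0.013924 + 0.116964 = 0.130888.
  gamma(0) = 5 * (1 + 0.130888) = 5 * 1.130888 = 5.65444, which rounds to 5.6544.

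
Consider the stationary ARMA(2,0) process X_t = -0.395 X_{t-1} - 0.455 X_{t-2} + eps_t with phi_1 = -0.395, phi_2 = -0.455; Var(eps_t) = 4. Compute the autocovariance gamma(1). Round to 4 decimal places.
\gamma(1) = -1.4784

Multiply the model equation by X_{t-k} and take expectations. With theta_0 = psi_0 = 1 and psi_j the MA(infinity) weights, this gives
  gamma(k) - sum_i phi_i gamma(k-i) = c_k,
  c_k = sigma^2 * sum_{j=k..q} theta_j psi_{j-k}   (c_k = 0 for k > q),
using gamma(-m) = gamma(m).
Pure AR (q = 0): c_0 = sigma^2 = 4, c_k = 0 for k >= 1.
Equations for k = 0, 1, 2 (AR order 2, c_2 = 0):
  (E0) gamma(0) = phi_1 gamma(1) + phi_2 gamma(2) + c_0
  (E1) gamma(1) = phi_1 gamma(0) + phi_2 gamma(1) + c_1
  (E2) gamma(2) = phi_1 gamma(1) + phi_2 gamma(0)
From (E1): gamma(1) = A gamma(0) + B with
  A = phi_1 / (1 - phi_2) = -0.395 / 1.455 = -0.271478,   B = c_1 / (1 - phi_2) = 0 / 1.455 = 0.
Insert (E2) into (E0): gamma(0) (1 - phi_2^2) = phi_1 (1 + phi_2) gamma(1) + c_0.
  phi_1 (1 + phi_2) = (-0.395)(0.545) = -0.215275,   1 - phi_2^2 = 0.792975.
Replace gamma(1) by A gamma(0) + B and collect gamma(0):
  gamma(0) [0.792975 - (-0.215275)(-0.271478)] = c_0 = 4
  gamma(0) * 0.734533 = 4
  gamma(0) = 4 / 0.734533 = 5.44564.
  gamma(1) = A gamma(0) = (-0.271478)(5.44564) = -1.478369.
Therefore gamma(1) = -1.4784 (to 4 decimal places).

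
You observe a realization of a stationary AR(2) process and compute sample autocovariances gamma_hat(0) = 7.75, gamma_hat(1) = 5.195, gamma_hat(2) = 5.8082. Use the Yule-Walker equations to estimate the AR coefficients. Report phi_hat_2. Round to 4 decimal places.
\hat\phi_{2} = 0.5450

The Yule-Walker equations for an AR(p) process read, in matrix form,
  Gamma_p phi = r_p,   with   (Gamma_p)_{ij} = gamma(|i - j|),
                       (r_p)_i = gamma(i),   i,j = 1..p.
Substitute the sample gammas (Toeplitz matrix and right-hand side of size 2):
  Gamma_p = [[7.75, 5.195], [5.195, 7.75]]
  r_p     = [5.195, 5.8082]
Written out:
  7.75 phi_1 + 5.195 phi_2 = 5.195
  5.195 phi_1 + 7.75 phi_2 = 5.8082
Solve by Cramer's rule:
  det = gamma(0)^2 - gamma(1)^2 = (7.75)^2 - (5.195)^2 = 60.0625 - 26.988025 = 33.074475
  phi_hat_1 = [gamma(1) gamma(0) - gamma(1) gamma(2)] / det = [(5.195)(7.75) - (5.195)(5.8082)] / 33.074475 = 10.087651 / 33.074475 = 0.305
  phi_hat_2 = [gamma(0) gamma(2) - gamma(1)^2] / det = [(7.75)(5.8082) - (5.195)^2] / 33.074475 = 18.025525 / 33.074475 = 0.545
So phi_hat = [0.3050, 0.5450].
Therefore phi_hat_2 = 0.5450.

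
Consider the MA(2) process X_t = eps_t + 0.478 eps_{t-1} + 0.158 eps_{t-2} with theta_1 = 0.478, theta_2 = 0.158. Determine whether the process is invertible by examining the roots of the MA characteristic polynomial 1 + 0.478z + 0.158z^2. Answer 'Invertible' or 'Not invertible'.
\text{Invertible}

The MA(q) characteristic polynomial is P(z) = 1 + 0.478z + 0.158z^2.
Invertibility requires all roots to lie outside the unit circle, i.e. |z| > 1 for every root.
Set 1 + (0.478) z + (0.158) z^2 = 0, i.e. a z^2 + b z + c = 0 with a = 0.158, b = 0.478, c = 1.
Discriminant D = b^2 - 4ac = (0.478)^2 - 4*(0.158)*1 = 0.228484 - (0.632) = -0.403516.
D < 0, so the roots are the complex-conjugate pair z = (-b +/- i sqrt(-D)) / (2a) = -1.5127 +/- 2.0102i.
For a conjugate pair |z|^2 = z * conj(z) = (product of roots) = c/a = 1/(0.158) = 6.329114, so |z| = sqrt(6.329114) = 2.5158 for both roots.
Moduli of all roots: 2.5158, 2.5158.
All moduli strictly greater than 1? Yes.
Verdict: Invertible.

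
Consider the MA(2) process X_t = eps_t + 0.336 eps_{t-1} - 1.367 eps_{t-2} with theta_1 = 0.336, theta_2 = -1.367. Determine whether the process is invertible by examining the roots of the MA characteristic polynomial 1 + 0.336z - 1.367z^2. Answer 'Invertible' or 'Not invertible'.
\text{Not invertible}

The MA(q) characteristic polynomial is P(z) = 1 + 0.336z - 1.367z^2.
Invertibility requires all roots to lie outside the unit circle, i.e. |z| > 1 for every root.
Set 1 + (0.336) z + (-1.367) z^2 = 0, i.e. a z^2 + b z + c = 0 with a = -1.367, b = 0.336, c = 1.
Discriminant D = b^2 - 4ac = (0.336)^2 - 4*(-1.367)*1 = 0.112896 - (-5.468) = 5.580896.
D >= 0, so the roots are real: z = (-b +/- sqrt(D)) / (2a) = (-0.336 +/- 2.362392) / (-2.734).
  z_1 = (-0.336 + 2.362392) / (-2.734) = -0.7412,   |z_1| = 0.7412.
  z_2 = (-0.336 - 2.362392) / (-2.734) = 0.987,   |z_2| = 0.987.
Moduli of all roots: 0.7412, 0.9870.
All moduli strictly greater than 1? No.
Verdict: Not invertible.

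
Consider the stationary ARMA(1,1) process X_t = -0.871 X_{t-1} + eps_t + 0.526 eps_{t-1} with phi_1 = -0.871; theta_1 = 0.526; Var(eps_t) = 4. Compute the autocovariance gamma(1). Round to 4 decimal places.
\gamma(1) = -3.0981

Multiply the model equation by X_{t-k} and take expectations. With theta_0 = psi_0 = 1 and psi_j the MA(infinity) weights, this gives
  gamma(k) - sum_i phi_i gamma(k-i) = c_k,
  c_k = sigma^2 * sum_{j=k..q} theta_j psi_{j-k}   (c_k = 0 for k > q),
using gamma(-m) = gamma(m).
psi-weights needed (psi_j = theta_j + sum_i phi_i psi_{j-i}):
  psi_1 = theta_1 + phi_1 = 0.526 + (-0.871) = -0.345
Right-hand sides:
  c_0 = sigma^2 (1 + theta_1 psi_1) = 4 * (1 + (0.526)(-0.345)) = 4 * 0.81853 = 3.27412
  c_1 = sigma^2 theta_1 = 4 * (0.526) = 2.104
  c_2 = 0
Equations for k = 0 and k = 1 (AR order 1):
  gamma(0) = phi_1 gamma(1) + c_0
  gamma(1) = phi_1 gamma(0) + c_1
Substituting the second into the first: gamma(0) (1 - phi_1^2) = c_0 + phi_1 c_1, so
  gamma(0) = (c_0 + phi_1 c_1) / (1 - phi_1^2) = (3.27412 + (-0.871)(2.104)) / (1 - (-0.871)^2) = 1.441536 / 0.241359 = 5.97258.
  gamma(1) = phi_1 gamma(0) + c_1 = (-0.871)(5.97258) + (2.104) = -3.098117.
Therefore gamma(1) = -3.0981 (to 4 decimal places).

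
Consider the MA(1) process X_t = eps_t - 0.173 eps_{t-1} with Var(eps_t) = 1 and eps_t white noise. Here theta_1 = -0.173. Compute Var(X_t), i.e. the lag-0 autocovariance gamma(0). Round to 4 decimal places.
\gamma(0) = 1.0299

For an MA(q) process X_t = eps_t + sum_i theta_i eps_{t-i} with
Var(eps_t) = sigma^2, the variance is
  gamma(0) = sigma^2 * (1 + sum_i theta_i^2).
  sum_i theta_i^2 = (-0.173)^2 = 0.029929.
  gamma(0) = 1 * (1 + 0.029929) = 1 * 1.029929 = 1.029929, which rounds to 1.0299.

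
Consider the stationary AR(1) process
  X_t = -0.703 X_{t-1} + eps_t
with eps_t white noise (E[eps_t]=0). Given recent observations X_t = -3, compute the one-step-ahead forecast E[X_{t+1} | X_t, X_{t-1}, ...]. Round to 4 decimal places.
E[X_{t+1} \mid \mathcal F_t] = 2.1090

For an AR(p) model X_t = c + sum_i phi_i X_{t-i} + eps_t, the
one-step-ahead conditional mean is
  E[X_{t+1} | X_t, ...] = c + sum_i phi_i X_{t+1-i}.
Substitute known values:
  E[X_{t+1} | ...] = (-0.703) * (-3)
                   = 2.1090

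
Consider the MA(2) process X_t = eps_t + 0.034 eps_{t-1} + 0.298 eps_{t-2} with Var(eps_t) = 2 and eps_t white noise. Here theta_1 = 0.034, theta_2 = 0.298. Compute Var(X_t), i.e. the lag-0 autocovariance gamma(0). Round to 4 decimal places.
\gamma(0) = 2.1799

For an MA(q) process X_t = eps_t + sum_i theta_i eps_{t-i} with
Var(eps_t) = sigma^2, the variance is
  gamma(0) = sigma^2 * (1 + sum_i theta_i^2).
  sum_i theta_i^2 = (0.034)^2 + (0.298)^2 = 0.001156 + 0.088804 = 0.08996.
  gamma(0) = 2 * (1 + 0.08996) = 2 * 1.08996 = 2.17992, which rounds to 2.1799.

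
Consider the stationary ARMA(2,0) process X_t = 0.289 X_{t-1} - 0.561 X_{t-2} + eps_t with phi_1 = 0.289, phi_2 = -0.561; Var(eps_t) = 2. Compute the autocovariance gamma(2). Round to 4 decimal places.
\gamma(2) = -1.5337

Multiply the model equation by X_{t-k} and take expectations. With theta_0 = psi_0 = 1 and psi_j the MA(infinity) weights, this gives
  gamma(k) - sum_i phi_i gamma(k-i) = c_k,
  c_k = sigma^2 * sum_{j=k..q} theta_j psi_{j-k}   (c_k = 0 for k > q),
using gamma(-m) = gamma(m).
Pure AR (q = 0): c_0 = sigma^2 = 2, c_k = 0 for k >= 1.
Equations for k = 0, 1, 2 (AR order 2, c_2 = 0):
  (E0) gamma(0) = phi_1 gamma(1) + phi_2 gamma(2) + c_0
  (E1) gamma(1) = phi_1 gamma(0) + phi_2 gamma(1) + c_1
  (E2) gamma(2) = phi_1 gamma(1) + phi_2 gamma(0)
From (E1): gamma(1) = A gamma(0) + B with
  A = phi_1 / (1 - phi_2) = 0.289 / 1.561 = 0.185138,   B = c_1 / (1 - phi_2) = 0 / 1.561 = 0.
Insert (E2) into (E0): gamma(0) (1 - phi_2^2) = phi_1 (1 + phi_2) gamma(1) + c_0.
  phi_1 (1 + phi_2) = (0.289)(0.439) = 0.126871,   1 - phi_2^2 = 0.685279.
Replace gamma(1) by A gamma(0) + B and collect gamma(0):
  gamma(0) [0.685279 - (0.126871)(0.185138)] = c_0 = 2
  gamma(0) * 0.66179 = 2
  gamma(0) = 2 / 0.66179 = 3.022105.
  gamma(1) = A gamma(0) = (0.185138)(3.022105) = 0.559506.
  gamma(2) = phi_1 gamma(1) + phi_2 gamma(0) = (0.289)(0.559506) + (-0.561)(3.022105) = -1.533704.
Therefore gamma(2) = -1.5337 (to 4 decimal places).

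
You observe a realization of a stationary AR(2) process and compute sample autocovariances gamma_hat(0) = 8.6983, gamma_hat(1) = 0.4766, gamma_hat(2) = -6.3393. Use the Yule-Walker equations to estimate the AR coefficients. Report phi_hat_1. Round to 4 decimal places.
\hat\phi_{1} = 0.0950

The Yule-Walker equations for an AR(p) process read, in matrix form,
  Gamma_p phi = r_p,   with   (Gamma_p)_{ij} = gamma(|i - j|),
                       (r_p)_i = gamma(i),   i,j = 1..p.
Substitute the sample gammas (Toeplitz matrix and right-hand side of size 2):
  Gamma_p = [[8.6983, 0.4766], [0.4766, 8.6983]]
  r_p     = [0.4766, -6.3393]
Written out:
  8.6983 phi_1 + 0.4766 phi_2 = 0.4766
  0.4766 phi_1 + 8.6983 phi_2 = -6.3393
Solve by Cramer's rule:
  det = gamma(0)^2 - gamma(1)^2 = (8.6983)^2 - (0.4766)^2 = 75.66042289 - 0.22714756 = 75.43327533
  phi_hat_1 = [gamma(1) gamma(0) - gamma(1) gamma(2)] / det = [(0.4766)(8.6983) - (0.4766)(-6.3393)] / 75.43327533 = 7.16692016 / 75.43327533 = 0.095
  phi_hat_2 = [gamma(0) gamma(2) - gamma(1)^2] / det = [(8.6983)(-6.3393) - (0.4766)^2] / 75.43327533 = -55.36828075 / 75.43327533 = -0.734
So phi_hat = [0.0950, -0.7340].
Therefore phi_hat_1 = 0.0950.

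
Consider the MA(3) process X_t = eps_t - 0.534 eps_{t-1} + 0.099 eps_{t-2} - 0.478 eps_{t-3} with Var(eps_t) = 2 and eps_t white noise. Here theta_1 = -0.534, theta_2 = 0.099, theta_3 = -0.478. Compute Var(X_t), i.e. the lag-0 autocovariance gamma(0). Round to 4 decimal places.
\gamma(0) = 3.0469

For an MA(q) process X_t = eps_t + sum_i theta_i eps_{t-i} with
Var(eps_t) = sigma^2, the variance is
  gamma(0) = sigma^2 * (1 + sum_i theta_i^2).
  sum_i theta_i^2 = (-0.534)^2 + (0.099)^2 + (-0.478)^2 = 0.285156 + 0.009801 + 0.228484 = 0.523441.
  gamma(0) = 2 * (1 + 0.523441) = 2 * 1.523441 = 3.046882, which rounds to 3.0469.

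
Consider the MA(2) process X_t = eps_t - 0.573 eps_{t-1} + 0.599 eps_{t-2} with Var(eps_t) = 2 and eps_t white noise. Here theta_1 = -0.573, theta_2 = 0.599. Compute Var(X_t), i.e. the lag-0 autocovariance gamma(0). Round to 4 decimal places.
\gamma(0) = 3.3743

For an MA(q) process X_t = eps_t + sum_i theta_i eps_{t-i} with
Var(eps_t) = sigma^2, the variance is
  gamma(0) = sigma^2 * (1 + sum_i theta_i^2).
  sum_i theta_i^2 = (-0.573)^2 + (0.599)^2 = 0.328329 + 0.358801 = 0.68713.
  gamma(0) = 2 * (1 + 0.68713) = 2 * 1.68713 = 3.37426, which rounds to 3.3743.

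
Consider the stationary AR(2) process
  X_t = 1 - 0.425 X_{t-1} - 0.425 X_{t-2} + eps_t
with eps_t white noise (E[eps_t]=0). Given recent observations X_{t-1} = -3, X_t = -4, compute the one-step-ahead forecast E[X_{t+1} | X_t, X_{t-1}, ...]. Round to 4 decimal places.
E[X_{t+1} \mid \mathcal F_t] = 3.9750

For an AR(p) model X_t = c + sum_i phi_i X_{t-i} + eps_t, the
one-step-ahead conditional mean is
  E[X_{t+1} | X_t, ...] = c + sum_i phi_i X_{t+1-i}.
Substitute known values:
  E[X_{t+1} | ...] = 1 + (-0.425) * (-4) + (-0.425) * (-3)
                   = 3.9750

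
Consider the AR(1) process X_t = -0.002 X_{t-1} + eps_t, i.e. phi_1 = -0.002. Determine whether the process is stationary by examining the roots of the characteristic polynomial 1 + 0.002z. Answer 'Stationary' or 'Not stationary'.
\text{Stationary}

The AR(p) characteristic polynomial is P(z) = 1 + 0.002z.
Stationarity requires all roots to lie outside the unit circle, i.e. |z| > 1 for every root.
This is linear in z: 1 + (0.002) z = 0  =>  z = -1/(0.002) = -500,  |z| = 500.
Moduli of all roots: 500.0000.
All moduli strictly greater than 1? Yes.
Verdict: Stationary.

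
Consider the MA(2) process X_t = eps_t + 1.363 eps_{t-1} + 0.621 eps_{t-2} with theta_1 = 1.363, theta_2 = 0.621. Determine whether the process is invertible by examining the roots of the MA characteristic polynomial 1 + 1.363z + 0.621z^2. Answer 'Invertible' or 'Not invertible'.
\text{Invertible}

The MA(q) characteristic polynomial is P(z) = 1 + 1.363z + 0.621z^2.
Invertibility requires all roots to lie outside the unit circle, i.e. |z| > 1 for every root.
Set 1 + (1.363) z + (0.621) z^2 = 0, i.e. a z^2 + b z + c = 0 with a = 0.621, b = 1.363, c = 1.
Discriminant D = b^2 - 4ac = (1.363)^2 - 4*(0.621)*1 = 1.857769 - (2.484) = -0.626231.
D < 0, so the roots are the complex-conjugate pair z = (-b +/- i sqrt(-D)) / (2a) = -1.0974 +/- 0.6372i.
For a conjugate pair |z|^2 = z * conj(z) = (product of roots) = c/a = 1/(0.621) = 1.610306, so |z| = sqrt(1.610306) = 1.269 for both roots.
Moduli of all roots: 1.2690, 1.2690.
All moduli strictly greater than 1? Yes.
Verdict: Invertible.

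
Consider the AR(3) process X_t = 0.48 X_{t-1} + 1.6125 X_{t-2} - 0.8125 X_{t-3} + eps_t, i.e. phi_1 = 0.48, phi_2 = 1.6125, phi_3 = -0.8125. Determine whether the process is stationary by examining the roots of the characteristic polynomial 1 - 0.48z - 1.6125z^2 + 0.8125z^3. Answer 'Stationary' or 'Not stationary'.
\text{Not stationary}

The AR(p) characteristic polynomial is P(z) = 1 - 0.48z - 1.6125z^2 + 0.8125z^3.
Stationarity requires all roots to lie outside the unit circle, i.e. |z| > 1 for every root.
Degree 3: look for a simple real root z0 first, then factor out (1 - z/z0) and solve the remaining quadratic.
Testing z0 = 0.8: P(0.8) = 1 + (-0.48)(0.8) + (-1.6125)(0.8)^2 + (0.8125)(0.8)^3
  = 1 + (-0.384) + (-1.032) + (0.416) = 0.  So z_0 = 0.8 is a root, |z_0| = 0.8.
Divide out the factor (1 - 1.25 z) = (1 - z/z0) (since 1/z0 = 1.25):
  P(z) = (1 - 1.25 z)(1 + (0.77) z + (-0.65) z^2)
  [check: z-coef 0.77 - (1.25) = -0.48; z^2-coef -0.65 - (1.25)(0.77) = -1.6125; z^3-coef -(1.25)(-0.65) = 0.8125.]
Remaining roots from the quadratic factor 1 + (0.77) z + (-0.65) z^2:
  Set 1 + (0.77) z + (-0.65) z^2 = 0, i.e. a z^2 + b z + c = 0 with a = -0.65, b = 0.77, c = 1.
  Discriminant D = b^2 - 4ac = (0.77)^2 - 4*(-0.65)*1 = 0.5929 - (-2.6) = 3.1929.
  D >= 0, so the roots are real: z = (-b +/- sqrt(D)) / (2a) = (-0.77 +/- 1.786869) / (-1.3).
    z_1 = (-0.77 + 1.786869) / (-1.3) = -0.7822,   |z_1| = 0.7822.
    z_2 = (-0.77 - 1.786869) / (-1.3) = 1.9668,   |z_2| = 1.9668.
Moduli of all roots: 0.8000, 0.7822, 1.9668.
All moduli strictly greater than 1? No.
Verdict: Not stationary.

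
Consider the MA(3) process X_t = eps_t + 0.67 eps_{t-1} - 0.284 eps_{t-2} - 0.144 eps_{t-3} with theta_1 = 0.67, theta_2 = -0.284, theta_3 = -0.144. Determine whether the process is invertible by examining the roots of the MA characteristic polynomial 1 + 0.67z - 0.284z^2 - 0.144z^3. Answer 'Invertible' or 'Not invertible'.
\text{Invertible}

The MA(q) characteristic polynomial is P(z) = 1 + 0.67z - 0.284z^2 - 0.144z^3.
Invertibility requires all roots to lie outside the unit circle, i.e. |z| > 1 for every root.
Degree 3: look for a simple real root z0 first, then factor out (1 - z/z0) and solve the remaining quadratic.
Testing z0 = -1.25: P(-1.25) = 1 + (0.67)(-1.25) + (-0.284)(-1.25)^2 + (-0.144)(-1.25)^3
  = 1 + (-0.8375) + (-0.44375) + (0.28125) = 0.  So z_0 = -1.25 is a root, |z_0| = 1.25.
Divide out the factor (1 + 0.8 z) = (1 - z/z0) (since 1/z0 = -0.8):
  P(z) = (1 + 0.8 z)(1 + (-0.13) z + (-0.18) z^2)
  [check: z-coef -0.13 - (-0.8) = 0.67; z^2-coef -0.18 - (-0.8)(-0.13) = -0.284; z^3-coef -(-0.8)(-0.18) = -0.144.]
Remaining roots from the quadratic factor 1 + (-0.13) z + (-0.18) z^2:
  Set 1 + (-0.13) z + (-0.18) z^2 = 0, i.e. a z^2 + b z + c = 0 with a = -0.18, b = -0.13, c = 1.
  Discriminant D = b^2 - 4ac = (-0.13)^2 - 4*(-0.18)*1 = 0.0169 - (-0.72) = 0.7369.
  D >= 0, so the roots are real: z = (-b +/- sqrt(D)) / (2a) = (0.13 +/- 0.858429) / (-0.36).
    z_1 = (0.13 + 0.858429) / (-0.36) = -2.7456,   |z_1| = 2.7456.
    z_2 = (0.13 - 0.858429) / (-0.36) = 2.0234,   |z_2| = 2.0234.
Moduli of all roots: 1.2500, 2.7456, 2.0234.
All moduli strictly greater than 1? Yes.
Verdict: Invertible.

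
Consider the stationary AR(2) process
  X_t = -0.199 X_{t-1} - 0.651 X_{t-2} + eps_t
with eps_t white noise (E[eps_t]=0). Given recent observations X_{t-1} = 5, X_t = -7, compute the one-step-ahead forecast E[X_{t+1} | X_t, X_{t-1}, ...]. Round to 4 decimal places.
E[X_{t+1} \mid \mathcal F_t] = -1.8620

For an AR(p) model X_t = c + sum_i phi_i X_{t-i} + eps_t, the
one-step-ahead conditional mean is
  E[X_{t+1} | X_t, ...] = c + sum_i phi_i X_{t+1-i}.
Substitute known values:
  E[X_{t+1} | ...] = (-0.199) * (-7) + (-0.651) * (5)
                   = -1.8620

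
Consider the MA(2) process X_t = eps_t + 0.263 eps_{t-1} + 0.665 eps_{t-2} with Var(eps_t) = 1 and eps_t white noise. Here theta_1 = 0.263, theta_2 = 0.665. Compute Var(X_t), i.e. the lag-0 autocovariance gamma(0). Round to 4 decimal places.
\gamma(0) = 1.5114

For an MA(q) process X_t = eps_t + sum_i theta_i eps_{t-i} with
Var(eps_t) = sigma^2, the variance is
  gamma(0) = sigma^2 * (1 + sum_i theta_i^2).
  sum_i theta_i^2 = (0.263)^2 + (0.665)^2 = 0.069169 + 0.442225 = 0.511394.
  gamma(0) = 1 * (1 + 0.511394) = 1 * 1.511394 = 1.511394, which rounds to 1.5114.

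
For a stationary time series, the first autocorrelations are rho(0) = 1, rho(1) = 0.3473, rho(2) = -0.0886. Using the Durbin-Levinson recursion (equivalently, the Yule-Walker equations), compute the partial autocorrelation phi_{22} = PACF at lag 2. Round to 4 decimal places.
\phi_{22} = -0.2379

The PACF at lag k is phi_{kk}, the last component of the solution
to the Yule-Walker system G_k phi = r_k where
  (G_k)_{ij} = rho(|i - j|), (r_k)_i = rho(i), i,j = 1..k.
Equivalently, Durbin-Levinson gives phi_{kk} iteratively:
  phi_{11} = rho(1)
  phi_{kk} = [rho(k) - sum_{j=1..k-1} phi_{k-1,j} rho(k-j)]
            / [1 - sum_{j=1..k-1} phi_{k-1,j} rho(j)],
  phi_{k,j} = phi_{k-1,j} - phi_{kk} phi_{k-1,k-j},  j = 1..k-1.
Step k = 1:
  phi_11 = rho(1) = 0.3473.
Step k = 2:
  phi_22 = [rho(2) - phi_11 rho(1)] / [1 - phi_11 rho(1)] = [-0.0886 - (0.3473)(0.3473)] / [1 - (0.3473)(0.3473)]
         = -0.20921729 / 0.87938271 = -0.2379.
Therefore phi_{22} = -0.2379.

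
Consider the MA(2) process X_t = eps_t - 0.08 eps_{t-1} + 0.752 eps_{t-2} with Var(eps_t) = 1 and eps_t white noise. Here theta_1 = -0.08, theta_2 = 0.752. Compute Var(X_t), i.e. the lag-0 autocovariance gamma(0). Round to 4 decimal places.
\gamma(0) = 1.5719

For an MA(q) process X_t = eps_t + sum_i theta_i eps_{t-i} with
Var(eps_t) = sigma^2, the variance is
  gamma(0) = sigma^2 * (1 + sum_i theta_i^2).
  sum_i theta_i^2 = (-0.08)^2 + (0.752)^2 = 0.0064 + 0.565504 = 0.571904.
  gamma(0) = 1 * (1 + 0.571904) = 1 * 1.571904 = 1.571904, which rounds to 1.5719.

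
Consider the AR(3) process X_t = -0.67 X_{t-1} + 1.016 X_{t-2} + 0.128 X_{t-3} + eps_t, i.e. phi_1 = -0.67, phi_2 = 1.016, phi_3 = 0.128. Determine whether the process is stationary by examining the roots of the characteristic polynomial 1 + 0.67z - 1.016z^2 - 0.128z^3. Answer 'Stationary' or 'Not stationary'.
\text{Not stationary}

The AR(p) characteristic polynomial is P(z) = 1 + 0.67z - 1.016z^2 - 0.128z^3.
Stationarity requires all roots to lie outside the unit circle, i.e. |z| > 1 for every root.
Degree 3: look for a simple real root z0 first, then factor out (1 - z/z0) and solve the remaining quadratic.
Testing z0 = 1.25: P(1.25) = 1 + (0.67)(1.25) + (-1.016)(1.25)^2 + (-0.128)(1.25)^3
  = 1 + (0.8375) + (-1.5875) + (-0.25) = 0.  So z_0 = 1.25 is a root, |z_0| = 1.25.
Divide out the factor (1 - 0.8 z) = (1 - z/z0) (since 1/z0 = 0.8):
  P(z) = (1 - 0.8 z)(1 + (1.47) z + (0.16) z^2)
  [check: z-coef 1.47 - (0.8) = 0.67; z^2-coef 0.16 - (0.8)(1.47) = -1.016; z^3-coef -(0.8)(0.16) = -0.128.]
Remaining roots from the quadratic factor 1 + (1.47) z + (0.16) z^2:
  Set 1 + (1.47) z + (0.16) z^2 = 0, i.e. a z^2 + b z + c = 0 with a = 0.16, b = 1.47, c = 1.
  Discriminant D = b^2 - 4ac = (1.47)^2 - 4*(0.16)*1 = 2.1609 - (0.64) = 1.5209.
  D >= 0, so the roots are real: z = (-b +/- sqrt(D)) / (2a) = (-1.47 +/- 1.233248) / (0.32).
    z_1 = (-1.47 + 1.233248) / (0.32) = -0.7399,   |z_1| = 0.7399.
    z_2 = (-1.47 - 1.233248) / (0.32) = -8.4476,   |z_2| = 8.4476.
Moduli of all roots: 1.2500, 0.7399, 8.4476.
All moduli strictly greater than 1? No.
Verdict: Not stationary.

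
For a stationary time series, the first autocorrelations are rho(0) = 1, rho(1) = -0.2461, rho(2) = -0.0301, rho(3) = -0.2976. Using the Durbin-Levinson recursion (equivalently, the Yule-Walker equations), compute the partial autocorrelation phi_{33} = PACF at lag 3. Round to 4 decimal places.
\phi_{33} = -0.3540

The PACF at lag k is phi_{kk}, the last component of the solution
to the Yule-Walker system G_k phi = r_k where
  (G_k)_{ij} = rho(|i - j|), (r_k)_i = rho(i), i,j = 1..k.
Equivalently, Durbin-Levinson gives phi_{kk} iteratively:
  phi_{11} = rho(1)
  phi_{kk} = [rho(k) - sum_{j=1..k-1} phi_{k-1,j} rho(k-j)]
            / [1 - sum_{j=1..k-1} phi_{k-1,j} rho(j)],
  phi_{k,j} = phi_{k-1,j} - phi_{kk} phi_{k-1,k-j},  j = 1..k-1.
Step k = 1:
  phi_11 = rho(1) = -0.2461.
Step k = 2:
  phi_22 = [rho(2) - phi_11 rho(1)] / [1 - phi_11 rho(1)] = [-0.0301 - (-0.2461)(-0.2461)] / [1 - (-0.2461)(-0.2461)]
         = -0.09066521 / 0.93943479 = -0.09651.
  Update: phi_21 = phi_11 - phi_22 phi_11 = -0.2461 - (-0.09651)(-0.2461) = -0.269851.
Step k = 3:
  phi_33 = [rho(3) - phi_21 rho(2) - phi_22 rho(1)] / [1 - phi_21 rho(1) - phi_22 rho(2)]
    numerator   = -0.2976 - (-0.269851)(-0.0301) - (-0.09651)(-0.2461) = -0.32947373
    denominator = 1 - (-0.269851)(-0.2461) - (-0.09651)(-0.0301) = 0.93068466
  phi_33 = -0.32947373 / 0.93068466 = -0.354.
Therefore phi_{33} = -0.3540.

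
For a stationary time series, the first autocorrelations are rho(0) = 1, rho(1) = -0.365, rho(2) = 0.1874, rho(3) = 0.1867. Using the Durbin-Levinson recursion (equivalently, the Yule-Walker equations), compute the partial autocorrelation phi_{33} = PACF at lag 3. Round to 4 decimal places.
\phi_{33} = 0.3169

The PACF at lag k is phi_{kk}, the last component of the solution
to the Yule-Walker system G_k phi = r_k where
  (G_k)_{ij} = rho(|i - j|), (r_k)_i = rho(i), i,j = 1..k.
Equivalently, Durbin-Levinson gives phi_{kk} iteratively:
  phi_{11} = rho(1)
  phi_{kk} = [rho(k) - sum_{j=1..k-1} phi_{k-1,j} rho(k-j)]
            / [1 - sum_{j=1..k-1} phi_{k-1,j} rho(j)],
  phi_{k,j} = phi_{k-1,j} - phi_{kk} phi_{k-1,k-j},  j = 1..k-1.
Step k = 1:
  phi_11 = rho(1) = -0.365.
Step k = 2:
  phi_22 = [rho(2) - phi_11 rho(1)] / [1 - phi_11 rho(1)] = [0.1874 - (-0.365)(-0.365)] / [1 - (-0.365)(-0.365)]
         = 0.054175 / 0.866775 = 0.062502.
  Update: phi_21 = phi_11 - phi_22 phi_11 = -0.365 - (0.062502)(-0.365) = -0.342187.
Step k = 3:
  phi_33 = [rho(3) - phi_21 rho(2) - phi_22 rho(1)] / [1 - phi_21 rho(1) - phi_22 rho(2)]
    numerator   = 0.1867 - (-0.342187)(0.1874) - (0.062502)(-0.365) = 0.27363897
    denominator = 1 - (-0.342187)(-0.365) - (0.062502)(0.1874) = 0.86338896
  phi_33 = 0.27363897 / 0.86338896 = 0.3169.
Therefore phi_{33} = 0.3169.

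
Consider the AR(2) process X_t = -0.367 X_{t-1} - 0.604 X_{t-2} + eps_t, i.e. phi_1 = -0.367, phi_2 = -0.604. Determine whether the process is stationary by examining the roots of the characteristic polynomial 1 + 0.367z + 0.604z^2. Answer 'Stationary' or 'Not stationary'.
\text{Stationary}

The AR(p) characteristic polynomial is P(z) = 1 + 0.367z + 0.604z^2.
Stationarity requires all roots to lie outside the unit circle, i.e. |z| > 1 for every root.
Set 1 + (0.367) z + (0.604) z^2 = 0, i.e. a z^2 + b z + c = 0 with a = 0.604, b = 0.367, c = 1.
Discriminant D = b^2 - 4ac = (0.367)^2 - 4*(0.604)*1 = 0.134689 - (2.416) = -2.281311.
D < 0, so the roots are the complex-conjugate pair z = (-b +/- i sqrt(-D)) / (2a) = -0.3038 +/- 1.2503i.
For a conjugate pair |z|^2 = z * conj(z) = (product of roots) = c/a = 1/(0.604) = 1.655629, so |z| = sqrt(1.655629) = 1.2867 for both roots.
Moduli of all roots: 1.2867, 1.2867.
All moduli strictly greater than 1? Yes.
Verdict: Stationary.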